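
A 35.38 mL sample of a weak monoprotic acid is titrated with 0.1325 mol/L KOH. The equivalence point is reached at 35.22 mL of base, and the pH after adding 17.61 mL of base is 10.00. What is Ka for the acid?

1.0 x 10^-10

17.61 mL is half of the equivalence volume, so this is the half-equivalence point where [HA] = [A^-].
At half-equivalence pH = pKa, so pKa = 10.00.
Ka = 10^(-10.00) = 1.0 x 10^-10.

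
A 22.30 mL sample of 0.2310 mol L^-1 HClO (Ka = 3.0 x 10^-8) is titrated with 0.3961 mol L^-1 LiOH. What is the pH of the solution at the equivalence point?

n(HClO) = 0.2310 x 0.02230 = 0.005151 mol; V(LiOH) at equivalence = 0.005151/0.3961 = 0.01301 L.
At equivalence all the acid is converted to ClO-; total volume = 0.02230 + 0.01301 = 0.03531 L, so [ClO-] = 0.005151/0.03531 = 0.1459 M.
Kb = Kw/Ka = 1.0e-14 / 3.0 x 10^-8 = 3.33e-7.
[OH^-] = sqrt(Kb x [ClO-]) = sqrt(3.33e-7 x 0.1459) = 0.000221 M.
pOH = 3.66, so pH = 14.00 - 3.66 = 10.34.

10.34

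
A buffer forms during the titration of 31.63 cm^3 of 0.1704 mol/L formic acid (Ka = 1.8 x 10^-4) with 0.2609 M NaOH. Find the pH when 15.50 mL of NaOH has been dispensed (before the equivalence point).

4.22

Initial n(HCOOH) = 0.1704 x 0.03163 = 0.005390 mol.
n(NaOH) added = 0.2609 x 0.01550 = 0.004044 mol, converting that many moles of HCOOH to HCOO-.
Remaining n(HCOOH) = 0.001346 mol; n(HCOO-) = 0.004044 mol.
By Henderson-Hasselbalch, pH = pKa + log([A^-]/[HA]) = 3.74 + log(0.004044/0.001346) = 3.74 + (+0.48) = 4.22.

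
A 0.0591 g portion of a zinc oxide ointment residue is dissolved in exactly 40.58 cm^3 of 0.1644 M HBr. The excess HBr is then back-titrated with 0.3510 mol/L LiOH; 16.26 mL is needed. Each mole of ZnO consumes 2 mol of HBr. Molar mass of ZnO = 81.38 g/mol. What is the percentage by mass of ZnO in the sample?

66.4%

Total n(HBr) added = 0.1644 x 0.04058 = 0.006671 mol.
n(LiOH) used = 0.3510 x 0.01626 = 0.005707 mol, which equals the excess n(HBr).
So n(HBr) consumed by the sample = 0.006671 - 0.005707 = 0.0009641 mol.
n(ZnO) = 0.0009641 / 2 = 0.0004820 mol.
mass ZnO = 0.0004820 x 81.38 = 0.03923 g, so %ZnO = 0.03923/0.0591 x 100 = 66.4%.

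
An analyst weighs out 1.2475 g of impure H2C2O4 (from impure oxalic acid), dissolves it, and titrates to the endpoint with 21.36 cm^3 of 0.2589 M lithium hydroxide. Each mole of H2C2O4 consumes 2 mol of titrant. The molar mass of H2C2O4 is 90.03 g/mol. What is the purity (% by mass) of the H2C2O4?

20.0%

n(LiOH) = 0.2589 x 0.02136 = 0.005530 mol.
n(H2C2O4) = 0.005530 / 2 = 0.002765 mol.
mass of H2C2O4 = 0.002765 x 90.03 = 0.2489 g.
% purity = 0.2489 / 1.2475 x 100 = 20.0%.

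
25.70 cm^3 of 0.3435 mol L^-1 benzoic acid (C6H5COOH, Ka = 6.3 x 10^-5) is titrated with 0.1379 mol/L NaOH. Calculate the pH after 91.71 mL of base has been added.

n(acid) = 0.3435 x 0.02570 = 0.008828 mol; n(NaOH) added = 0.1379 x 0.09171 = 0.01265 mol.
Base is in excess by 0.01265 - 0.008828 = 0.003819 mol in a total volume of 0.1174 L.
[OH^-] = 0.003819/0.1174 = 0.03253 M, so pOH = 1.49 and pH = 14.00 - 1.49 = 12.51.

12.51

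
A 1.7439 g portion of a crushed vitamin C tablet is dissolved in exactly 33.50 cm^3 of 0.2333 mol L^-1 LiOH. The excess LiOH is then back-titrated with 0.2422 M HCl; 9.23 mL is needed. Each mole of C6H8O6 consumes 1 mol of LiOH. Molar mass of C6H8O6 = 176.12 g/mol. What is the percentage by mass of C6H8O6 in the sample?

Total n(LiOH) added = 0.2333 x 0.03350 = 0.007816 mol.
n(HCl) used = 0.2422 x 0.009230 = 0.002236 mol, which equals the excess n(LiOH).
So n(LiOH) consumed by the sample = 0.007816 - 0.002236 = 0.005580 mol.
n(C6H8O6) = 0.005580 / 1 = 0.005580 mol.
mass C6H8O6 = 0.005580 x 176.12 = 0.9828 g, so %C6H8O6 = 0.9828/1.7439 x 100 = 56.4%.

56.4%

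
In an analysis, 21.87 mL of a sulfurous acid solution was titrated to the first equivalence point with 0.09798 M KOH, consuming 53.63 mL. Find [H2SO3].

0.240 M

n(KOH) = 0.09798 x 0.05363 = 0.005255 mol.
At the first equivalence point, 1 mol OH^- react per mol H2SO3, so n(H2SO3) = 0.005255 / 1 = 0.005255 mol.
[H2SO3] = 0.005255 / 0.02187 L = 0.240 M.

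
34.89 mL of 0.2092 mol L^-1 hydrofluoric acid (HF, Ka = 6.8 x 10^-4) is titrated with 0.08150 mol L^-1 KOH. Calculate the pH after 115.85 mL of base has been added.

n(acid) = 0.2092 x 0.03489 = 0.007299 mol; n(KOH) added = 0.08150 x 0.1158 = 0.009442 mol.
Base is in excess by 0.009442 - 0.007299 = 0.002143 mol in a total volume of 0.1507 L.
[OH^-] = 0.002143/0.1507 = 0.01422 M, so pOH = 1.85 and pH = 14.00 - 1.85 = 12.15.

12.15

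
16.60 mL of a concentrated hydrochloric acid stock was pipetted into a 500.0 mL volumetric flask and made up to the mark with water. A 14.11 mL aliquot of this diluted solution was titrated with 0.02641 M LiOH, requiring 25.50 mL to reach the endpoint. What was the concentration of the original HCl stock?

1.44 M

n(LiOH) = 0.02641 x 0.02550 = 0.0006735 mol.
n(HCl) in the aliquot = 0.0006735 mol.
[diluted HCl] = 0.0006735 / 0.01411 = 0.04773 M.
Dilution factor = 500.0/16.60 = 30.12, so [stock] = 0.04773 x 30.12 = 1.44 M.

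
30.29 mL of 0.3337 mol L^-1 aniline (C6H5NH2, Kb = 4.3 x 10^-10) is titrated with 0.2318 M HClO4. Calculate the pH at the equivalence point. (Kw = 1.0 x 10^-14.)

n(C6H5NH2) = 0.3337 x 0.03029 = 0.01011 mol; V(HClO4) at equivalence = 0.01011/0.2318 = 0.04361 L.
At equivalence the base is fully converted to C6H5NH3+; total volume = 0.07390 L, so [C6H5NH3+] = 0.01011/0.07390 = 0.1368 M.
Ka(C6H5NH3+) = Kw/Kb = 1.0e-14 / 4.3 x 10^-10 = 2.33e-5.
[H^+] = sqrt(Ka x [C6H5NH3+]) = sqrt(2.33e-5 x 0.1368) = 0.00178 M.
pH = -log(0.00178) = 2.75.

2.75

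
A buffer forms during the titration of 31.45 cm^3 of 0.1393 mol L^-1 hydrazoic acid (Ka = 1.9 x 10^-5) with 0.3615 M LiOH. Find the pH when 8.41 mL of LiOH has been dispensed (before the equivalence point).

5.08

Initial n(HN3) = 0.1393 x 0.03145 = 0.004381 mol.
n(LiOH) added = 0.3615 x 0.008410 = 0.003040 mol, converting that many moles of HN3 to N3-.
Remaining n(HN3) = 0.001341 mol; n(N3-) = 0.003040 mol.
By Henderson-Hasselbalch, pH = pKa + log([A^-]/[HA]) = 4.72 + log(0.003040/0.001341) = 4.72 + (+0.36) = 5.08.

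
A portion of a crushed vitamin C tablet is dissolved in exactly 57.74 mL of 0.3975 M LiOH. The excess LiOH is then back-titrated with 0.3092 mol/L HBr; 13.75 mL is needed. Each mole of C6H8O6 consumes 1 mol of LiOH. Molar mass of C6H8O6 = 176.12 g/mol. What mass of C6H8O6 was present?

3.29 g

Total n(LiOH) added = 0.3975 x 0.05774 = 0.02295 mol.
n(HBr) used = 0.3092 x 0.01375 = 0.004252 mol, which equals the excess n(LiOH).
So n(LiOH) consumed by the sample = 0.02295 - 0.004252 = 0.01870 mol.
n(C6H8O6) = 0.01870 / 1 = 0.01870 mol.
mass = 0.01870 mol x 176.12 g/mol = 3.29 g.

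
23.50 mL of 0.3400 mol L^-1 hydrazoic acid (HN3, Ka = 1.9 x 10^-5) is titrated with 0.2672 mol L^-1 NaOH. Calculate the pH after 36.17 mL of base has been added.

n(acid) = 0.3400 x 0.02350 = 0.007990 mol; n(NaOH) added = 0.2672 x 0.03617 = 0.009665 mol.
Base is in excess by 0.009665 - 0.007990 = 0.001675 mol in a total volume of 0.05967 L.
[OH^-] = 0.001675/0.05967 = 0.02806 M, so pOH = 1.55 and pH = 14.00 - 1.55 = 12.45.

12.45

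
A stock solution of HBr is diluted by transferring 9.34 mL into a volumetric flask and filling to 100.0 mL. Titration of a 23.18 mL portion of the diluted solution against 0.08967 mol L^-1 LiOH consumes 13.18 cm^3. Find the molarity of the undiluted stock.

n(LiOH) = 0.08967 x 0.01318 = 0.001182 mol.
n(HBr) in the aliquot = 0.001182 mol.
[diluted HBr] = 0.001182 / 0.02318 = 0.05099 M.
Dilution factor = 100.0/9.340 = 10.71, so [stock] = 0.05099 x 10.71 = 0.546 M.

0.546 M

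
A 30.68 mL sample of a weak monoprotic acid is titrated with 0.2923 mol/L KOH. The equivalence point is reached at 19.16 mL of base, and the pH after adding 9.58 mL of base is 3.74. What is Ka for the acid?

9.58 mL is half of the equivalence volume, so this is the half-equivalence point where [HA] = [A^-].
At half-equivalence pH = pKa, so pKa = 3.74.
Ka = 10^(-3.74) = 1.8 x 10^-4.

1.8 x 10^-4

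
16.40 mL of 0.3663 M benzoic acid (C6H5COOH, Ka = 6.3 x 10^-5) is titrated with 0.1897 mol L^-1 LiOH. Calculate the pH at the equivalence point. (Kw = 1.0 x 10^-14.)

8.65

n(C6H5COOH) = 0.3663 x 0.01640 = 0.006007 mol; V(LiOH) at equivalence = 0.006007/0.1897 = 0.03167 L.
At equivalence all the acid is converted to C6H5COO-; total volume = 0.01640 + 0.03167 = 0.04807 L, so [C6H5COO-] = 0.006007/0.04807 = 0.1250 M.
Kb = Kw/Ka = 1.0e-14 / 6.3 x 10^-5 = 1.59e-10.
[OH^-] = sqrt(Kb x [C6H5COO-]) = sqrt(1.59e-10 x 0.1250) = 4.45e-6 M.
pOH = 5.35, so pH = 14.00 - 5.35 = 8.65.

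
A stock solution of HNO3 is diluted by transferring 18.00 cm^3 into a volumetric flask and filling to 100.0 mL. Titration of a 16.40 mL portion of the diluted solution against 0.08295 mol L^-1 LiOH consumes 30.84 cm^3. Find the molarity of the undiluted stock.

0.867 M

n(LiOH) = 0.08295 x 0.03084 = 0.002558 mol.
n(HNO3) in the aliquot = 0.002558 mol.
[diluted HNO3] = 0.002558 / 0.01640 = 0.1560 M.
Dilution factor = 100.0/18.00 = 5.556, so [stock] = 0.1560 x 5.556 = 0.867 M.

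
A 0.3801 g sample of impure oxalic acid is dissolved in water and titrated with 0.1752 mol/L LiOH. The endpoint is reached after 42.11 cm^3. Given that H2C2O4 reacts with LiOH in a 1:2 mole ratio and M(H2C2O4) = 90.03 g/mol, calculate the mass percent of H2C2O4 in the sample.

87.4%

n(LiOH) = 0.1752 x 0.04211 = 0.007378 mol.
n(H2C2O4) = 0.007378 / 2 = 0.003689 mol.
mass of H2C2O4 = 0.003689 x 90.03 = 0.3321 g.
% purity = 0.3321 / 0.3801 x 100 = 87.4%.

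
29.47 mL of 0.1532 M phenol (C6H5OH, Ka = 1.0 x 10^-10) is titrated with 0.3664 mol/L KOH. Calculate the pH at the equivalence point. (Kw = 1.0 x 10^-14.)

11.52

n(C6H5OH) = 0.1532 x 0.02947 = 0.004515 mol; V(KOH) at equivalence = 0.004515/0.3664 = 0.01232 L.
At equivalence all the acid is converted to C6H5O-; total volume = 0.02947 + 0.01232 = 0.04179 L, so [C6H5O-] = 0.004515/0.04179 = 0.1080 M.
Kb = Kw/Ka = 1.0e-14 / 1.0 x 10^-10 = 0.000100.
[OH^-] = sqrt(Kb x [C6H5O-]) = sqrt(0.000100 x 0.1080) = 0.00329 M.
pOH = 2.48, so pH = 14.00 - 2.48 = 11.52.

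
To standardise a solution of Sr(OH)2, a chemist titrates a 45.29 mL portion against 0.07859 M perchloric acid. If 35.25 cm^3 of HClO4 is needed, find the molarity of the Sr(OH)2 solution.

0.0306 M

n(HClO4) delivered = 0.07859 x 0.03525 = 0.002770 mol.
The reaction is 1 Sr(OH)2 + 2 HClO4, so n(Sr(OH)2) = 0.002770 x 1/2 = 0.001385 mol.
[Sr(OH)2] = 0.001385 mol / 0.04529 L = 0.0306 M.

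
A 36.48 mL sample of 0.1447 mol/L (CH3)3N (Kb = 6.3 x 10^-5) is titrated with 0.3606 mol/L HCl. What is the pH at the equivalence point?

n((CH3)3N) = 0.1447 x 0.03648 = 0.005279 mol; V(HCl) at equivalence = 0.005279/0.3606 = 0.01464 L.
At equivalence the base is fully converted to (CH3)3NH+; total volume = 0.05112 L, so [(CH3)3NH+] = 0.005279/0.05112 = 0.1033 M.
Ka((CH3)3NH+) = Kw/Kb = 1.0e-14 / 6.3 x 10^-5 = 1.59e-10.
[H^+] = sqrt(Ka x [(CH3)3NH+]) = sqrt(1.59e-10 x 0.1033) = 4.05e-6 M.
pH = -log(4.05e-6) = 5.39.

5.39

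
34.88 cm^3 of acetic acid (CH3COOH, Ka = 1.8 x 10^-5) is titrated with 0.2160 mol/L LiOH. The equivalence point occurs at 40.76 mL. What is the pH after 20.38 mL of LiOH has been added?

4.74

20.38 mL is exactly half the equivalence volume (40.76/2), i.e. the half-equivalence point.
There, n(HA) = n(A^-), so pH = pKa = -log(1.8 x 10^-5) = 4.74.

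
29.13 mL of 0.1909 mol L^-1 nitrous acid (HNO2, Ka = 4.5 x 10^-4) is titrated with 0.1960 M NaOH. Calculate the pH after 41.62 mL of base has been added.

n(acid) = 0.1909 x 0.02913 = 0.005561 mol; n(NaOH) added = 0.1960 x 0.04162 = 0.008158 mol.
Base is in excess by 0.008158 - 0.005561 = 0.002597 mol in a total volume of 0.07075 L.
[OH^-] = 0.002597/0.07075 = 0.03670 M, so pOH = 1.44 and pH = 14.00 - 1.44 = 12.56.

12.56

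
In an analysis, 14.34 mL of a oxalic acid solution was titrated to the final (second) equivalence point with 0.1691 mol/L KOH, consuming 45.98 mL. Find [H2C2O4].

n(KOH) = 0.1691 x 0.04598 = 0.007775 mol.
At the final (second) equivalence point, 2 mol OH^- react per mol H2C2O4, so n(H2C2O4) = 0.007775 / 2 = 0.003888 mol.
[H2C2O4] = 0.003888 / 0.01434 L = 0.271 M.

0.271 M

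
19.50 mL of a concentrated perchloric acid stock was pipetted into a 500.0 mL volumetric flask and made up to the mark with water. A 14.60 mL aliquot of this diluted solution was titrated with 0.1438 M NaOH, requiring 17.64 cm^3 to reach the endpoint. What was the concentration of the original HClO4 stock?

n(NaOH) = 0.1438 x 0.01764 = 0.002537 mol.
n(HClO4) in the aliquot = 0.002537 mol.
[diluted HClO4] = 0.002537 / 0.01460 = 0.1737 M.
Dilution factor = 500.0/19.50 = 25.64, so [stock] = 0.1737 x 25.64 = 4.45 M.

4.45 M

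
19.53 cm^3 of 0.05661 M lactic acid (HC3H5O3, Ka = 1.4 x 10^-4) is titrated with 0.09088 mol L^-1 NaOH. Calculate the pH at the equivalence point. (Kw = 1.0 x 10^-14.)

n(HC3H5O3) = 0.05661 x 0.01953 = 0.001106 mol; V(NaOH) at equivalence = 0.001106/0.09088 = 0.01217 L.
At equivalence all the acid is converted to C3H5O3-; total volume = 0.01953 + 0.01217 = 0.03170 L, so [C3H5O3-] = 0.001106/0.03170 = 0.03488 M.
Kb = Kw/Ka = 1.0e-14 / 1.4 x 10^-4 = 7.14e-11.
[OH^-] = sqrt(Kb x [C3H5O3-]) = sqrt(7.14e-11 x 0.03488) = 1.58e-6 M.
pOH = 5.80, so pH = 14.00 - 5.80 = 8.20.

8.20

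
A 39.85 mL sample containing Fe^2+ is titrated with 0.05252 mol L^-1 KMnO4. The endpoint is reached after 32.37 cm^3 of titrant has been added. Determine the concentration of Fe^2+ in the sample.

n(KMnO4) = 0.05252 x 0.03237 = 0.001700 mol.
From the balanced equation, 1 mol KMnO4 reacts with 5 mol Fe^2+, so n(Fe^2+) = 0.001700 x 5/1 = 0.008500 mol.
[Fe^2+] = 0.008500 / 0.03985 L = 0.213 M.

0.213 M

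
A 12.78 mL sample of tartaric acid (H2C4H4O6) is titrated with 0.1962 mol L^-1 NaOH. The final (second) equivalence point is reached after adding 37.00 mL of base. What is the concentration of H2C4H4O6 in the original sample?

0.284 M

n(NaOH) = 0.1962 x 0.03700 = 0.007259 mol.
At the final (second) equivalence point, 2 mol OH^- react per mol H2C4H4O6, so n(H2C4H4O6) = 0.007259 / 2 = 0.003630 mol.
[H2C4H4O6] = 0.003630 / 0.01278 L = 0.284 M.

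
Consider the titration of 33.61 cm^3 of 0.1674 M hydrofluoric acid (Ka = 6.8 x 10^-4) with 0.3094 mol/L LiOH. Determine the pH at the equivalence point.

n(HF) = 0.1674 x 0.03361 = 0.005626 mol; V(LiOH) at equivalence = 0.005626/0.3094 = 0.01818 L.
At equivalence all the acid is converted to F-; total volume = 0.03361 + 0.01818 = 0.05179 L, so [F-] = 0.005626/0.05179 = 0.1086 M.
Kb = Kw/Ka = 1.0e-14 / 6.8 x 10^-4 = 1.47e-11.
[OH^-] = sqrt(Kb x [F-]) = sqrt(1.47e-11 x 0.1086) = 1.26e-6 M.
pOH = 5.90, so pH = 14.00 - 5.90 = 8.10.

8.10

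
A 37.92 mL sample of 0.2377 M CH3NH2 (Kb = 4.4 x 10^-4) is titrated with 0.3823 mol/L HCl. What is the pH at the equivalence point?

n(CH3NH2) = 0.2377 x 0.03792 = 0.009014 mol; V(HCl) at equivalence = 0.009014/0.3823 = 0.02358 L.
At equivalence the base is fully converted to CH3NH3+; total volume = 0.06150 L, so [CH3NH3+] = 0.009014/0.06150 = 0.1466 M.
Ka(CH3NH3+) = Kw/Kb = 1.0e-14 / 4.4 x 10^-4 = 2.27e-11.
[H^+] = sqrt(Ka x [CH3NH3+]) = sqrt(2.27e-11 x 0.1466) = 1.83e-6 M.
pH = -log(1.83e-6) = 5.74.

5.74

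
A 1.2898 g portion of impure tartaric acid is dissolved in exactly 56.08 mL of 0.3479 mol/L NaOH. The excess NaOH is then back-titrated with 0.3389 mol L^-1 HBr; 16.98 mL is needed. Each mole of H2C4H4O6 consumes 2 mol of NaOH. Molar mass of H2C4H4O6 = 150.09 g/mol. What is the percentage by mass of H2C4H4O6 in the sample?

Total n(NaOH) added = 0.3479 x 0.05608 = 0.01951 mol.
n(HBr) used = 0.3389 x 0.01698 = 0.005755 mol, which equals the excess n(NaOH).
So n(NaOH) consumed by the sample = 0.01951 - 0.005755 = 0.01376 mol.
n(H2C4H4O6) = 0.01376 / 2 = 0.006878 mol.
mass H2C4H4O6 = 0.006878 x 150.09 = 1.032 g, so %H2C4H4O6 = 1.032/1.2898 x 100 = 80.0%.

80.0%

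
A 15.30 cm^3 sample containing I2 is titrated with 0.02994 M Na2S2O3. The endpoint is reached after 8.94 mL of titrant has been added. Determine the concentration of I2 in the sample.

n(Na2S2O3) = 0.02994 x 0.008940 = 0.0002677 mol.
From the balanced equation, 2 mol Na2S2O3 reacts with 1 mol I2, so n(I2) = 0.0002677 x 1/2 = 0.0001338 mol.
[I2] = 0.0001338 / 0.01530 L = 0.00875 M.

0.00875 M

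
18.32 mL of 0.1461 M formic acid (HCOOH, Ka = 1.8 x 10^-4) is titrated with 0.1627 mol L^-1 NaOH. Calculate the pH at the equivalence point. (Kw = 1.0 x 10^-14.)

n(HCOOH) = 0.1461 x 0.01832 = 0.002677 mol; V(NaOH) at equivalence = 0.002677/0.1627 = 0.01645 L.
At equivalence all the acid is converted to HCOO-; total volume = 0.01832 + 0.01645 = 0.03477 L, so [HCOO-] = 0.002677/0.03477 = 0.07698 M.
Kb = Kw/Ka = 1.0e-14 / 1.8 x 10^-4 = 5.56e-11.
[OH^-] = sqrt(Kb x [HCOO-]) = sqrt(5.56e-11 x 0.07698) = 2.07e-6 M.
pOH = 5.68, so pH = 14.00 - 5.68 = 8.32.

8.32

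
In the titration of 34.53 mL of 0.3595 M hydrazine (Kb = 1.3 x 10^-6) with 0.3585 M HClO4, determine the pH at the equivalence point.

4.43

n(N2H4) = 0.3595 x 0.03453 = 0.01241 mol; V(HClO4) at equivalence = 0.01241/0.3585 = 0.03463 L.
At equivalence the base is fully converted to N2H5+; total volume = 0.06916 L, so [N2H5+] = 0.01241/0.06916 = 0.1795 M.
Ka(N2H5+) = Kw/Kb = 1.0e-14 / 1.3 x 10^-6 = 7.69e-9.
[H^+] = sqrt(Ka x [N2H5+]) = sqrt(7.69e-9 x 0.1795) = 3.72e-5 M.
pH = -log(3.72e-5) = 4.43.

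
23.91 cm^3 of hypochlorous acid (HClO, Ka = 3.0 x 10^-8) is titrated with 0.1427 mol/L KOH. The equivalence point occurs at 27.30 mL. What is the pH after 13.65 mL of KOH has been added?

13.65 mL is exactly half the equivalence volume (27.30/2), i.e. the half-equivalence point.
There, n(HA) = n(A^-), so pH = pKa = -log(3.0 x 10^-8) = 7.52.

7.52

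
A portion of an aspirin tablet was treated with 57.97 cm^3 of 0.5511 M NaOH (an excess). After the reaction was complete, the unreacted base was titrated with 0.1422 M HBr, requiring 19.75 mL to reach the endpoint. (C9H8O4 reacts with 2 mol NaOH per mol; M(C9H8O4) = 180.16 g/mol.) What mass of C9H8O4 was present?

2.62 g

Total n(NaOH) added = 0.5511 x 0.05797 = 0.03195 mol.
n(HBr) used = 0.1422 x 0.01975 = 0.002808 mol, which equals the excess n(NaOH).
So n(NaOH) consumed by the sample = 0.03195 - 0.002808 = 0.02914 mol.
n(C9H8O4) = 0.02914 / 2 = 0.01457 mol.
mass = 0.01457 mol x 180.16 g/mol = 2.62 g.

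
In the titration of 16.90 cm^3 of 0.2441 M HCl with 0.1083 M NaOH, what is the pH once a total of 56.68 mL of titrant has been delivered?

n(acid) = 0.2441 x 0.01690 = 0.004125 mol; n(NaOH) added = 0.1083 x 0.05668 = 0.006138 mol.
Base is in excess by 0.006138 - 0.004125 = 0.002013 mol in a total volume of 0.07358 L.
[OH^-] = 0.002013/0.07358 = 0.02736 M, so pOH = 1.56 and pH = 14.00 - 1.56 = 12.44.

12.44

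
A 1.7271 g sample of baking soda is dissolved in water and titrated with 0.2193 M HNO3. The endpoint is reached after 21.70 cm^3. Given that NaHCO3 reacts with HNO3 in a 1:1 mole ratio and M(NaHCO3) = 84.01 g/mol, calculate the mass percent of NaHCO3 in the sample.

23.1%

n(HNO3) = 0.2193 x 0.02170 = 0.004759 mol.
n(NaHCO3) = 0.004759 / 1 = 0.004759 mol.
mass of NaHCO3 = 0.004759 x 84.01 = 0.3998 g.
% purity = 0.3998 / 1.7271 x 100 = 23.1%.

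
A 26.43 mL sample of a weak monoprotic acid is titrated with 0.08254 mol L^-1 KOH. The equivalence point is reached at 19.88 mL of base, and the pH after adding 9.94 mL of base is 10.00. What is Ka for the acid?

1.0 x 10^-10

9.94 mL is half of the equivalence volume, so this is the half-equivalence point where [HA] = [A^-].
At half-equivalence pH = pKa, so pKa = 10.00.
Ka = 10^(-10.00) = 1.0 x 10^-10.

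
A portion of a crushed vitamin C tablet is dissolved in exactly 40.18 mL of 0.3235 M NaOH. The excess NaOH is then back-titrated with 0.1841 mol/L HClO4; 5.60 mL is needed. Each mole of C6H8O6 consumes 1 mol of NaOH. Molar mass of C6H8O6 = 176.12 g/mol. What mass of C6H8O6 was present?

Total n(NaOH) added = 0.3235 x 0.04018 = 0.01300 mol.
n(HClO4) used = 0.1841 x 0.005600 = 0.001031 mol, which equals the excess n(NaOH).
So n(NaOH) consumed by the sample = 0.01300 - 0.001031 = 0.01197 mol.
n(C6H8O6) = 0.01197 / 1 = 0.01197 mol.
mass = 0.01197 mol x 176.12 g/mol = 2.11 g.

2.11 g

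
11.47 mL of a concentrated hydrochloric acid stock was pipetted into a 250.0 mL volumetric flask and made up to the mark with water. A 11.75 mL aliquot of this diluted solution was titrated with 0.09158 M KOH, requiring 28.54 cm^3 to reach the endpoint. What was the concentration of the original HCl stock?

n(KOH) = 0.09158 x 0.02854 = 0.002614 mol.
n(HCl) in the aliquot = 0.002614 mol.
[diluted HCl] = 0.002614 / 0.01175 = 0.2224 M.
Dilution factor = 250.0/11.47 = 21.80, so [stock] = 0.2224 x 21.80 = 4.85 M.

4.85 M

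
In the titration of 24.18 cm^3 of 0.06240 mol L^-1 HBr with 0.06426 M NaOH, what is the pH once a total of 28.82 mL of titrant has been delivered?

n(acid) = 0.06240 x 0.02418 = 0.001509 mol; n(NaOH) added = 0.06426 x 0.02882 = 0.001852 mol.
Base is in excess by 0.001852 - 0.001509 = 0.0003431 mol in a total volume of 0.05300 L.
[OH^-] = 0.0003431/0.05300 = 0.006474 M, so pOH = 2.19 and pH = 14.00 - 2.19 = 11.81.

11.81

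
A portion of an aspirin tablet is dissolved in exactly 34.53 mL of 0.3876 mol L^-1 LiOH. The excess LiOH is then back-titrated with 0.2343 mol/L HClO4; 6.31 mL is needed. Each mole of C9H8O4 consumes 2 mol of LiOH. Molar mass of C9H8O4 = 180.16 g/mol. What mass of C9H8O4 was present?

Total n(LiOH) added = 0.3876 x 0.03453 = 0.01338 mol.
n(HClO4) used = 0.2343 x 0.006310 = 0.001478 mol, which equals the excess n(LiOH).
So n(LiOH) consumed by the sample = 0.01338 - 0.001478 = 0.01191 mol.
n(C9H8O4) = 0.01191 / 2 = 0.005953 mol.
mass = 0.005953 mol x 180.16 g/mol = 1.07 g.

1.07 g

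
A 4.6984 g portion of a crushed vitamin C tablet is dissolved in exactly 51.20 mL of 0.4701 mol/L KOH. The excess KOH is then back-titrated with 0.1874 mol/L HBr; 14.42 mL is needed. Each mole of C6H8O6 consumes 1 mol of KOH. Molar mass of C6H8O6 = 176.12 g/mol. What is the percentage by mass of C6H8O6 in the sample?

Total n(KOH) added = 0.4701 x 0.05120 = 0.02407 mol.
n(HBr) used = 0.1874 x 0.01442 = 0.002702 mol, which equals the excess n(KOH).
So n(KOH) consumed by the sample = 0.02407 - 0.002702 = 0.02137 mol.
n(C6H8O6) = 0.02137 / 1 = 0.02137 mol.
mass C6H8O6 = 0.02137 x 176.12 = 3.763 g, so %C6H8O6 = 3.763/4.6984 x 100 = 80.1%.

80.1%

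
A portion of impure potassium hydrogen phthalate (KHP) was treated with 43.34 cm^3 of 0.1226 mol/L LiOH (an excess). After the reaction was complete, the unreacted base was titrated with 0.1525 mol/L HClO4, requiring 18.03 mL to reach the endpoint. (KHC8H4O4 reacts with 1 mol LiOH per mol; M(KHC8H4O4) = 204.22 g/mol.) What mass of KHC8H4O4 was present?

0.524 g

Total n(LiOH) added = 0.1226 x 0.04334 = 0.005313 mol.
n(HClO4) used = 0.1525 x 0.01803 = 0.002750 mol, which equals the excess n(LiOH).
So n(LiOH) consumed by the sample = 0.005313 - 0.002750 = 0.002564 mol.
n(KHC8H4O4) = 0.002564 / 1 = 0.002564 mol.
mass = 0.002564 mol x 204.22 g/mol = 0.524 g.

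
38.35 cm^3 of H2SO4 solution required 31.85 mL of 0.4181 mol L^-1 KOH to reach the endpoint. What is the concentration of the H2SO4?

n(KOH) delivered = 0.4181 x 0.03185 = 0.01332 mol.
The reaction is 1 H2SO4 + 2 KOH, so n(H2SO4) = 0.01332 x 1/2 = 0.006658 mol.
[H2SO4] = 0.006658 mol / 0.03835 L = 0.174 M.

0.174 M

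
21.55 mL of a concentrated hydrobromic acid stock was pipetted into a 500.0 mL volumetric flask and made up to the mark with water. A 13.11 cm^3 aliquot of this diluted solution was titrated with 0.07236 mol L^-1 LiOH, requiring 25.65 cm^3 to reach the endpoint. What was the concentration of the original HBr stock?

n(LiOH) = 0.07236 x 0.02565 = 0.001856 mol.
n(HBr) in the aliquot = 0.001856 mol.
[diluted HBr] = 0.001856 / 0.01311 = 0.1416 M.
Dilution factor = 500.0/21.55 = 23.20, so [stock] = 0.1416 x 23.20 = 3.28 M.

3.28 M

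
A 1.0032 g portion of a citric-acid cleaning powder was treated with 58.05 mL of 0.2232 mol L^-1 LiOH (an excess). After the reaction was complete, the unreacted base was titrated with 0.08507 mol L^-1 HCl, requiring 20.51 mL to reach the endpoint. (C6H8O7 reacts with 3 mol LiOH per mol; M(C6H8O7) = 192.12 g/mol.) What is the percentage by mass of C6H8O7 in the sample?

Total n(LiOH) added = 0.2232 x 0.05805 = 0.01296 mol.
n(HCl) used = 0.08507 x 0.02051 = 0.001745 mol, which equals the excess n(LiOH).
So n(LiOH) consumed by the sample = 0.01296 - 0.001745 = 0.01121 mol.
n(C6H8O7) = 0.01121 / 3 = 0.003737 mol.
mass C6H8O7 = 0.003737 x 192.12 = 0.7180 g, so %C6H8O7 = 0.7180/1.0032 x 100 = 71.6%.

71.6%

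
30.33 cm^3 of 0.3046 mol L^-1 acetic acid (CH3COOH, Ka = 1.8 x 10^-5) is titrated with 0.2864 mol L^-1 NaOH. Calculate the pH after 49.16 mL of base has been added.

n(acid) = 0.3046 x 0.03033 = 0.009239 mol; n(NaOH) added = 0.2864 x 0.04916 = 0.01408 mol.
Base is in excess by 0.01408 - 0.009239 = 0.004841 mol in a total volume of 0.07949 L.
[OH^-] = 0.004841/0.07949 = 0.06090 M, so pOH = 1.22 and pH = 14.00 - 1.22 = 12.78.

12.78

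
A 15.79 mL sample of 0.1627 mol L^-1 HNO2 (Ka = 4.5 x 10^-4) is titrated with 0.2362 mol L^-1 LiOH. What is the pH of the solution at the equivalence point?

8.17

n(HNO2) = 0.1627 x 0.01579 = 0.002569 mol; V(LiOH) at equivalence = 0.002569/0.2362 = 0.01088 L.
At equivalence all the acid is converted to NO2-; total volume = 0.01579 + 0.01088 = 0.02667 L, so [NO2-] = 0.002569/0.02667 = 0.09634 M.
Kb = Kw/Ka = 1.0e-14 / 4.5 x 10^-4 = 2.22e-11.
[OH^-] = sqrt(Kb x [NO2-]) = sqrt(2.22e-11 x 0.09634) = 1.46e-6 M.
pOH = 5.83, so pH = 14.00 - 5.83 = 8.17.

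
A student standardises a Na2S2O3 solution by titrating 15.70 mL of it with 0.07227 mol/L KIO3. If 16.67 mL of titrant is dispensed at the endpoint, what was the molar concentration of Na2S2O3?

n(KIO3) = 0.07227 x 0.01667 = 0.001205 mol.
From the balanced equation, 1 mol KIO3 reacts with 6 mol Na2S2O3, so n(Na2S2O3) = 0.001205 x 6/1 = 0.007228 mol.
[Na2S2O3] = 0.007228 / 0.01570 L = 0.460 M.

0.460 M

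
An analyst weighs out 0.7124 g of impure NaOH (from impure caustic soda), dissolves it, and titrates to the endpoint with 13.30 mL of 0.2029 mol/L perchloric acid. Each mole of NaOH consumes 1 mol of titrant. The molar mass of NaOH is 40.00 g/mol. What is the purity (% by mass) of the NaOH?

n(HClO4) = 0.2029 x 0.01330 = 0.002699 mol.
n(NaOH) = 0.002699 / 1 = 0.002699 mol.
mass of NaOH = 0.002699 x 40.00 = 0.1079 g.
% purity = 0.1079 / 0.7124 x 100 = 15.2%.

15.2%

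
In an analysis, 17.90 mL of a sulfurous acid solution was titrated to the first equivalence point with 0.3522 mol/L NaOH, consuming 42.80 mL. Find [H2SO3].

n(NaOH) = 0.3522 x 0.04280 = 0.01507 mol.
At the first equivalence point, 1 mol OH^- react per mol H2SO3, so n(H2SO3) = 0.01507 / 1 = 0.01507 mol.
[H2SO3] = 0.01507 / 0.01790 L = 0.842 M.

0.842 M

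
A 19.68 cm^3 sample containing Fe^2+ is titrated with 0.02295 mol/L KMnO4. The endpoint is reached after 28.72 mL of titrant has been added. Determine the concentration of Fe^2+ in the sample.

0.167 M

n(KMnO4) = 0.02295 x 0.02872 = 0.0006591 mol.
From the balanced equation, 1 mol KMnO4 reacts with 5 mol Fe^2+, so n(Fe^2+) = 0.0006591 x 5/1 = 0.003296 mol.
[Fe^2+] = 0.003296 / 0.01968 L = 0.167 M.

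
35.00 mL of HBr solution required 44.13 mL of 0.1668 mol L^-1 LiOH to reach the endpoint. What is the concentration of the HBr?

n(LiOH) delivered = 0.1668 x 0.04413 = 0.007361 mol.
For a 1:1 reaction, n(HBr) = 0.007361 mol.
[HBr] = 0.007361 mol / 0.03500 L = 0.210 M.

0.210 M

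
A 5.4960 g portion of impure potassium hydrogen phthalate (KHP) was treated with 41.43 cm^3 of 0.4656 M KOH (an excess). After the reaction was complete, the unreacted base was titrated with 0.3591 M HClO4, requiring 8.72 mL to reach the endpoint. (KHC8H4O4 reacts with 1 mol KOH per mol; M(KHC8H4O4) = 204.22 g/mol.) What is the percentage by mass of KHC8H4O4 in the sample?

60.0%

Total n(KOH) added = 0.4656 x 0.04143 = 0.01929 mol.
n(HClO4) used = 0.3591 x 0.008720 = 0.003131 mol, which equals the excess n(KOH).
So n(KOH) consumed by the sample = 0.01929 - 0.003131 = 0.01616 mol.
n(KHC8H4O4) = 0.01616 / 1 = 0.01616 mol.
mass KHC8H4O4 = 0.01616 x 204.22 = 3.300 g, so %KHC8H4O4 = 3.300/5.4960 x 100 = 60.0%.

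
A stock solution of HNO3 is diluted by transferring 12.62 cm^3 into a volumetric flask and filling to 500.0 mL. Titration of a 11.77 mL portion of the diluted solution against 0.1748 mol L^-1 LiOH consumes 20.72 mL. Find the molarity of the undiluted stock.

12.2 M

n(LiOH) = 0.1748 x 0.02072 = 0.003622 mol.
n(HNO3) in the aliquot = 0.003622 mol.
[diluted HNO3] = 0.003622 / 0.01177 = 0.3077 M.
Dilution factor = 500.0/12.62 = 39.62, so [stock] = 0.3077 x 39.62 = 12.2 M.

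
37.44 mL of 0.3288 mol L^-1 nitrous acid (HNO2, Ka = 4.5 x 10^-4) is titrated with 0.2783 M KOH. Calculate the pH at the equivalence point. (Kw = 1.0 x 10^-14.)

8.26

n(HNO2) = 0.3288 x 0.03744 = 0.01231 mol; V(KOH) at equivalence = 0.01231/0.2783 = 0.04423 L.
At equivalence all the acid is converted to NO2-; total volume = 0.03744 + 0.04423 = 0.08167 L, so [NO2-] = 0.01231/0.08167 = 0.1507 M.
Kb = Kw/Ka = 1.0e-14 / 4.5 x 10^-4 = 2.22e-11.
[OH^-] = sqrt(Kb x [NO2-]) = sqrt(2.22e-11 x 0.1507) = 1.83e-6 M.
pOH = 5.74, so pH = 14.00 - 5.74 = 8.26.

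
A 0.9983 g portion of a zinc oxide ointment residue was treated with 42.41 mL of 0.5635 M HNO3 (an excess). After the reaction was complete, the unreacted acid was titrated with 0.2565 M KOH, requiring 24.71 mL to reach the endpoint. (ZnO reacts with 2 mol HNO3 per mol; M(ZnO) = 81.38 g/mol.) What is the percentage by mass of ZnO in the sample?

Total n(HNO3) added = 0.5635 x 0.04241 = 0.02390 mol.
n(KOH) used = 0.2565 x 0.02471 = 0.006338 mol, which equals the excess n(HNO3).
So n(HNO3) consumed by the sample = 0.02390 - 0.006338 = 0.01756 mol.
n(ZnO) = 0.01756 / 2 = 0.008780 mol.
mass ZnO = 0.008780 x 81.38 = 0.7145 g, so %ZnO = 0.7145/0.9983 x 100 = 71.6%.

71.6%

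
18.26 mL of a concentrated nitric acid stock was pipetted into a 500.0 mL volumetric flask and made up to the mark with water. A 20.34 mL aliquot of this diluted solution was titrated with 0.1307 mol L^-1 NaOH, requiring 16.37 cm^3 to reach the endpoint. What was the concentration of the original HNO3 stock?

2.88 M

n(NaOH) = 0.1307 x 0.01637 = 0.002140 mol.
n(HNO3) in the aliquot = 0.002140 mol.
[diluted HNO3] = 0.002140 / 0.02034 = 0.1052 M.
Dilution factor = 500.0/18.26 = 27.38, so [stock] = 0.1052 x 27.38 = 2.88 M.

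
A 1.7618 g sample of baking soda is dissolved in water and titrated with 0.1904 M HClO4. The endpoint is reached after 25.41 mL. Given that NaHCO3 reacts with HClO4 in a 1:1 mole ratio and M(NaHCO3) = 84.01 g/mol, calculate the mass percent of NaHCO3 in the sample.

23.1%

n(HClO4) = 0.1904 x 0.02541 = 0.004838 mol.
n(NaHCO3) = 0.004838 / 1 = 0.004838 mol.
mass of NaHCO3 = 0.004838 x 84.01 = 0.4064 g.
% purity = 0.4064 / 1.7618 x 100 = 23.1%.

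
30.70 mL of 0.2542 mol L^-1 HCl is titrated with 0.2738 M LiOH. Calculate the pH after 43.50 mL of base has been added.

n(acid) = 0.2542 x 0.03070 = 0.007804 mol; n(LiOH) added = 0.2738 x 0.04350 = 0.01191 mol.
Base is in excess by 0.01191 - 0.007804 = 0.004106 mol in a total volume of 0.07420 L.
[OH^-] = 0.004106/0.07420 = 0.05534 M, so pOH = 1.26 and pH = 14.00 - 1.26 = 12.74.

12.74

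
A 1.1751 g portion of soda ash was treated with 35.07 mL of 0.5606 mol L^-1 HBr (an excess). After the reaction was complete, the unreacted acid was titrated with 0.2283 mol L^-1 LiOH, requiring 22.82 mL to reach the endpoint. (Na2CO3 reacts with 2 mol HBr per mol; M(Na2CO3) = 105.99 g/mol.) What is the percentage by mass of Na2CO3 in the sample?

Total n(HBr) added = 0.5606 x 0.03507 = 0.01966 mol.
n(LiOH) used = 0.2283 x 0.02282 = 0.005210 mol, which equals the excess n(HBr).
So n(HBr) consumed by the sample = 0.01966 - 0.005210 = 0.01445 mol.
n(Na2CO3) = 0.01445 / 2 = 0.007225 mol.
mass Na2CO3 = 0.007225 x 105.99 = 0.7658 g, so %Na2CO3 = 0.7658/1.1751 x 100 = 65.2%.

65.2%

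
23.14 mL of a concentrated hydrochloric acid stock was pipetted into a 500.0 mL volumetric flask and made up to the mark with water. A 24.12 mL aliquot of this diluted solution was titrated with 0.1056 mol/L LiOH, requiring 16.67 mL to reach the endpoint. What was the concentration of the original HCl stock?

1.58 M

n(LiOH) = 0.1056 x 0.01667 = 0.001760 mol.
n(HCl) in the aliquot = 0.001760 mol.
[diluted HCl] = 0.001760 / 0.02412 = 0.07298 M.
Dilution factor = 500.0/23.14 = 21.61, so [stock] = 0.07298 x 21.61 = 1.58 M.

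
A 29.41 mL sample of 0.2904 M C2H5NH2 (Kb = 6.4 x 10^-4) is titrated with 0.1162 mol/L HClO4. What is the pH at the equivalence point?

n(C2H5NH2) = 0.2904 x 0.02941 = 0.008541 mol; V(HClO4) at equivalence = 0.008541/0.1162 = 0.07350 L.
At equivalence the base is fully converted to C2H5NH3+; total volume = 0.1029 L, so [C2H5NH3+] = 0.008541/0.1029 = 0.08299 M.
Ka(C2H5NH3+) = Kw/Kb = 1.0e-14 / 6.4 x 10^-4 = 1.56e-11.
[H^+] = sqrt(Ka x [C2H5NH3+]) = sqrt(1.56e-11 x 0.08299) = 1.14e-6 M.
pH = -log(1.14e-6) = 5.94.

5.94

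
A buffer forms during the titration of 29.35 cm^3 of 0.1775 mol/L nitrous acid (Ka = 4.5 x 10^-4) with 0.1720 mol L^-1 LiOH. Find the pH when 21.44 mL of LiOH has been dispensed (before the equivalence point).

3.73

Initial n(HNO2) = 0.1775 x 0.02935 = 0.005210 mol.
n(LiOH) added = 0.1720 x 0.02144 = 0.003688 mol, converting that many moles of HNO2 to NO2-.
Remaining n(HNO2) = 0.001522 mol; n(NO2-) = 0.003688 mol.
By Henderson-Hasselbalch, pH = pKa + log([A^-]/[HA]) = 3.35 + log(0.003688/0.001522) = 3.35 + (+0.38) = 3.73.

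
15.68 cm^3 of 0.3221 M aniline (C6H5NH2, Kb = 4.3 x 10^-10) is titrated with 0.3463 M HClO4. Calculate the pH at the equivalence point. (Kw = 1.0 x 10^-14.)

2.71

n(C6H5NH2) = 0.3221 x 0.01568 = 0.005051 mol; V(HClO4) at equivalence = 0.005051/0.3463 = 0.01458 L.
At equivalence the base is fully converted to C6H5NH3+; total volume = 0.03026 L, so [C6H5NH3+] = 0.005051/0.03026 = 0.1669 M.
Ka(C6H5NH3+) = Kw/Kb = 1.0e-14 / 4.3 x 10^-10 = 2.33e-5.
[H^+] = sqrt(Ka x [C6H5NH3+]) = sqrt(2.33e-5 x 0.1669) = 0.00197 M.
pH = -log(0.00197) = 2.71.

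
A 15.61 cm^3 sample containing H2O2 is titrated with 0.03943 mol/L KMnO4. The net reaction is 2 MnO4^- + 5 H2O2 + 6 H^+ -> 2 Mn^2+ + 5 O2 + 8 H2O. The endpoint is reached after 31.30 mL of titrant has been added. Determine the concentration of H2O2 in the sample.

n(KMnO4) = 0.03943 x 0.03130 = 0.001234 mol.
From the balanced equation, 2 mol KMnO4 reacts with 5 mol H2O2, so n(H2O2) = 0.001234 x 5/2 = 0.003085 mol.
[H2O2] = 0.003085 / 0.01561 L = 0.198 M.

0.198 M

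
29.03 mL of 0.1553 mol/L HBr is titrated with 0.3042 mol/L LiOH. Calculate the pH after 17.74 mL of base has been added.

n(acid) = 0.1553 x 0.02903 = 0.004508 mol; n(LiOH) added = 0.3042 x 0.01774 = 0.005397 mol.
Base is in excess by 0.005397 - 0.004508 = 0.0008881 mol in a total volume of 0.04677 L.
[OH^-] = 0.0008881/0.04677 = 0.01899 M, so pOH = 1.72 and pH = 14.00 - 1.72 = 12.28.

12.28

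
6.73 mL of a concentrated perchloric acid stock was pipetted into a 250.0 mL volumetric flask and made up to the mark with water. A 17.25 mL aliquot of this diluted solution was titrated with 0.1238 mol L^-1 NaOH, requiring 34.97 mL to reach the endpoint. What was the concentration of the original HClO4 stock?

9.32 M

n(NaOH) = 0.1238 x 0.03497 = 0.004329 mol.
n(HClO4) in the aliquot = 0.004329 mol.
[diluted HClO4] = 0.004329 / 0.01725 = 0.2510 M.
Dilution factor = 250.0/6.730 = 37.15, so [stock] = 0.2510 x 37.15 = 9.32 M.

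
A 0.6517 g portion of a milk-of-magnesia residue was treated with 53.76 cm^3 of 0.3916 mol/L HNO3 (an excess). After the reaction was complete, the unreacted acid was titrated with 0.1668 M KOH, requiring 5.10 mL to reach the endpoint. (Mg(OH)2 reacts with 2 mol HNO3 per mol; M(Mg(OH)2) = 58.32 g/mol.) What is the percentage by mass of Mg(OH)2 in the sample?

90.4%

Total n(HNO3) added = 0.3916 x 0.05376 = 0.02105 mol.
n(KOH) used = 0.1668 x 0.005100 = 0.0008507 mol, which equals the excess n(HNO3).
So n(HNO3) consumed by the sample = 0.02105 - 0.0008507 = 0.02020 mol.
n(Mg(OH)2) = 0.02020 / 2 = 0.01010 mol.
mass Mg(OH)2 = 0.01010 x 58.32 = 0.5891 g, so %Mg(OH)2 = 0.5891/0.6517 x 100 = 90.4%.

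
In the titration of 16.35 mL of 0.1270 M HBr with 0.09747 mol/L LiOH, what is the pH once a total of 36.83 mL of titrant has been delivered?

n(acid) = 0.1270 x 0.01635 = 0.002076 mol; n(LiOH) added = 0.09747 x 0.03683 = 0.003590 mol.
Base is in excess by 0.003590 - 0.002076 = 0.001513 mol in a total volume of 0.05318 L.
[OH^-] = 0.001513/0.05318 = 0.02846 M, so pOH = 1.55 and pH = 14.00 - 1.55 = 12.45.

12.45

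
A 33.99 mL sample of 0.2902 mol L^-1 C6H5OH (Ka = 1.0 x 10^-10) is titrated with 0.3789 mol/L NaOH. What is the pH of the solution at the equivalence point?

11.61

n(C6H5OH) = 0.2902 x 0.03399 = 0.009864 mol; V(NaOH) at equivalence = 0.009864/0.3789 = 0.02603 L.
At equivalence all the acid is converted to C6H5O-; total volume = 0.03399 + 0.02603 = 0.06002 L, so [C6H5O-] = 0.009864/0.06002 = 0.1643 M.
Kb = Kw/Ka = 1.0e-14 / 1.0 x 10^-10 = 0.000100.
[OH^-] = sqrt(Kb x [C6H5O-]) = sqrt(0.000100 x 0.1643) = 0.00405 M.
pOH = 2.39, so pH = 14.00 - 2.39 = 11.61.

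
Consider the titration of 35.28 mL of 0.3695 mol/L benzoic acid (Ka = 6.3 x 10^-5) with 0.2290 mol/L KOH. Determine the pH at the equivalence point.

8.68

n(C6H5COOH) = 0.3695 x 0.03528 = 0.01304 mol; V(KOH) at equivalence = 0.01304/0.2290 = 0.05693 L.
At equivalence all the acid is converted to C6H5COO-; total volume = 0.03528 + 0.05693 = 0.09221 L, so [C6H5COO-] = 0.01304/0.09221 = 0.1414 M.
Kb = Kw/Ka = 1.0e-14 / 6.3 x 10^-5 = 1.59e-10.
[OH^-] = sqrt(Kb x [C6H5COO-]) = sqrt(1.59e-10 x 0.1414) = 4.74e-6 M.
pOH = 5.32, so pH = 14.00 - 5.32 = 8.68.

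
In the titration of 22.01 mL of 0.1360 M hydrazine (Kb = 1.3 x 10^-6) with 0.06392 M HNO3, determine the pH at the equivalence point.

4.74

n(N2H4) = 0.1360 x 0.02201 = 0.002993 mol; V(HNO3) at equivalence = 0.002993/0.06392 = 0.04683 L.
At equivalence the base is fully converted to N2H5+; total volume = 0.06884 L, so [N2H5+] = 0.002993/0.06884 = 0.04348 M.
Ka(N2H5+) = Kw/Kb = 1.0e-14 / 1.3 x 10^-6 = 7.69e-9.
[H^+] = sqrt(Ka x [N2H5+]) = sqrt(7.69e-9 x 0.04348) = 1.83e-5 M.
pH = -log(1.83e-5) = 4.74.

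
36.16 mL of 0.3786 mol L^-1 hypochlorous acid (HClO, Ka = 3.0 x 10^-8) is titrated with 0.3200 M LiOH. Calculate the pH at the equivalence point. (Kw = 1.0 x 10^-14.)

n(HClO) = 0.3786 x 0.03616 = 0.01369 mol; V(LiOH) at equivalence = 0.01369/0.3200 = 0.04278 L.
At equivalence all the acid is converted to ClO-; total volume = 0.03616 + 0.04278 = 0.07894 L, so [ClO-] = 0.01369/0.07894 = 0.1734 M.
Kb = Kw/Ka = 1.0e-14 / 3.0 x 10^-8 = 3.33e-7.
[OH^-] = sqrt(Kb x [ClO-]) = sqrt(3.33e-7 x 0.1734) = 0.000240 M.
pOH = 3.62, so pH = 14.00 - 3.62 = 10.38.

10.38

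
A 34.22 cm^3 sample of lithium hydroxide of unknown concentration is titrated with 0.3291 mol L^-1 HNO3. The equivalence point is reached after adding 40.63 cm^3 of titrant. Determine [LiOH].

0.391 M

n(HNO3) delivered = 0.3291 x 0.04063 = 0.01337 mol.
For a 1:1 reaction, n(LiOH) = 0.01337 mol.
[LiOH] = 0.01337 mol / 0.03422 L = 0.391 M.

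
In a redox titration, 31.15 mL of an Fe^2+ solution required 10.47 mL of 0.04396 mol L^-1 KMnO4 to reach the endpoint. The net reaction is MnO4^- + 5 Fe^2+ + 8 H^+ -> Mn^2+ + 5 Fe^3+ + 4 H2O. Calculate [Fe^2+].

n(KMnO4) = 0.04396 x 0.01047 = 0.0004603 mol.
From the balanced equation, 1 mol KMnO4 reacts with 5 mol Fe^2+, so n(Fe^2+) = 0.0004603 x 5/1 = 0.002301 mol.
[Fe^2+] = 0.002301 / 0.03115 L = 0.0739 M.

0.0739 M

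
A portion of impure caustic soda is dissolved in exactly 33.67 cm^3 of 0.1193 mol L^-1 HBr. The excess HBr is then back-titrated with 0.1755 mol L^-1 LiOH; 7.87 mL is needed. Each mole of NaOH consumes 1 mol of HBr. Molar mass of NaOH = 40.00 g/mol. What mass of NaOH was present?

0.105 g

Total n(HBr) added = 0.1193 x 0.03367 = 0.004017 mol.
n(LiOH) used = 0.1755 x 0.007870 = 0.001381 mol, which equals the excess n(HBr).
So n(HBr) consumed by the sample = 0.004017 - 0.001381 = 0.002636 mol.
n(NaOH) = 0.002636 / 1 = 0.002636 mol.
mass = 0.002636 mol x 40.00 g/mol = 0.105 g.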